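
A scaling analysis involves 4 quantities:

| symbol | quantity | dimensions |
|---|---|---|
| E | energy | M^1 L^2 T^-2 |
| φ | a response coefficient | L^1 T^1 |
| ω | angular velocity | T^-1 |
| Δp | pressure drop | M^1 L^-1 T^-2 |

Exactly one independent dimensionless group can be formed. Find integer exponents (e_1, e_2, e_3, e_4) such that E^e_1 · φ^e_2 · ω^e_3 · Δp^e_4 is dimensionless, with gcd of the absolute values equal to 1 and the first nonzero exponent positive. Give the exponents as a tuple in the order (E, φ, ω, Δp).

M: e_1·(1) + e_2·(0) + e_3·(0) + e_4·(1) = 0
L: e_1·(2) + e_2·(1) + e_3·(0) + e_4·(-1) = 0
T: e_1·(-2) + e_2·(1) + e_3·(-1) + e_4·(-2) = 0
Solving this homogeneous linear system for the smallest-integer solution (first nonzero entry positive) gives (1, -3, -3, -1).

(1, -3, -3, -1)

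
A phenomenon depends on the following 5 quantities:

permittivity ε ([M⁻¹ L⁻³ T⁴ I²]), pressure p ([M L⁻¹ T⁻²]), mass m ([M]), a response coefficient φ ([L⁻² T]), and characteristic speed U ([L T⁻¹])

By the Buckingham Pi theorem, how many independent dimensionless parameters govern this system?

1

There are 5 variables and 4 base dimensions (M, L, T, I).
The dimension matrix has rank 4.
Independent dimensionless groups: 5 − 4 = 1.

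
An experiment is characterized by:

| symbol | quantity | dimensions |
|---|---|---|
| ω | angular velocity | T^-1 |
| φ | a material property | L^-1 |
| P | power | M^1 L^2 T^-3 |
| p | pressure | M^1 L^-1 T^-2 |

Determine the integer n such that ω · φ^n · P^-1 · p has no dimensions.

Balance the L exponent: (-1)·n from φ, plus (0) − (2) + (-1) = -3 from the rest, must sum to zero.
−n − 3 = 0, so n = -3.

-3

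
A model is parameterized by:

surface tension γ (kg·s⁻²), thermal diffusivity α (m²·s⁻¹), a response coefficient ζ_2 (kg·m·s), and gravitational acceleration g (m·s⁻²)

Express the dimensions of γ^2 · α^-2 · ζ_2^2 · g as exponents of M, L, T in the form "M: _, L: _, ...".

M: 4, L: -1, T: -2

Collect each base-dimension exponent across the product:
  M: 2·(1) − 2·(0) + 2·(1) + (0) = 4
  L: 2·(0) − 2·(2) + 2·(1) + (1) = -1
  T: 2·(-2) − 2·(-1) + 2·(1) + (-2) = -2
So the dimensions are [M⁴ L⁻¹ T⁻²].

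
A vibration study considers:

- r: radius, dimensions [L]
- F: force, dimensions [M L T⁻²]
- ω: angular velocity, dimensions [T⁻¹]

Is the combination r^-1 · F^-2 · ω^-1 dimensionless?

no

Sum the exponent of each base dimension across the product:
  M: −[r]_M − 2·[F]_M − [ω]_M = −(0) − 2·(1) − (0) = -2
  L: −[r]_L − 2·[F]_L − [ω]_L = −(1) − 2·(1) − (0) = -3
  T: −[r]_T − 2·[F]_T − [ω]_T = −(0) − 2·(-2) − (-1) = 5
Net dimensions [M⁻² L⁻³ T⁵] ≠ [1] — not dimensionless.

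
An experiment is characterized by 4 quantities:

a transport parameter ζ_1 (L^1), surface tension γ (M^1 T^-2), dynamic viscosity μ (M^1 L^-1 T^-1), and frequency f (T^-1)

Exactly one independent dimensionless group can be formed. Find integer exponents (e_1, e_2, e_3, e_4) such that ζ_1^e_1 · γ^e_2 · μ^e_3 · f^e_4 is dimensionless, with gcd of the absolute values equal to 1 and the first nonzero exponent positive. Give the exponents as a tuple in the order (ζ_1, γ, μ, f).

M: e_1·(0) + e_2·(1) + e_3·(1) + e_4·(0) = 0
L: e_1·(1) + e_2·(0) + e_3·(-1) + e_4·(0) = 0
T: e_1·(0) + e_2·(-2) + e_3·(-1) + e_4·(-1) = 0
Solving this homogeneous linear system for the smallest-integer solution (first nonzero entry positive) gives (1, -1, 1, 1).

(1, -1, 1, 1)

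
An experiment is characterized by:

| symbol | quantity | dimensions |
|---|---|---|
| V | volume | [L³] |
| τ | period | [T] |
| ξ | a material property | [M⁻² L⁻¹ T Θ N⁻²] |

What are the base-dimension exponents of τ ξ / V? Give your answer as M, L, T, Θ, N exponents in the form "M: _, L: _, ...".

M: -2, L: -4, T: 2, Θ: 1, N: -2

Collect each base-dimension exponent across the product:
  M: −(0) + (0) + (-2) = -2
  L: −(3) + (0) + (-1) = -4
  T: −(0) + (1) + (1) = 2
  Θ: −(0) + (0) + (1) = 1
  N: −(0) + (0) + (-2) = -2
So the dimensions are [M⁻² L⁻⁴ T² Θ N⁻²].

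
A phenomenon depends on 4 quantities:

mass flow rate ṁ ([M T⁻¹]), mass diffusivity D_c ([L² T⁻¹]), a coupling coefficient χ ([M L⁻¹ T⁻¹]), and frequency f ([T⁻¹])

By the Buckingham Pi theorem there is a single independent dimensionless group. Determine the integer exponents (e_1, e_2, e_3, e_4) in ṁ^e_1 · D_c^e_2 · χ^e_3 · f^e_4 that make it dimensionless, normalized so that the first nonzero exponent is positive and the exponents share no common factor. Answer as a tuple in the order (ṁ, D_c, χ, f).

(2, -1, -2, 1)

M: e_1·(1) + e_2·(0) + e_3·(1) + e_4·(0) = 0
L: e_1·(0) + e_2·(2) + e_3·(-1) + e_4·(0) = 0
T: e_1·(-1) + e_2·(-1) + e_3·(-1) + e_4·(-1) = 0
Solving this homogeneous linear system for the smallest-integer solution (first nonzero entry positive) gives (2, -1, -2, 1).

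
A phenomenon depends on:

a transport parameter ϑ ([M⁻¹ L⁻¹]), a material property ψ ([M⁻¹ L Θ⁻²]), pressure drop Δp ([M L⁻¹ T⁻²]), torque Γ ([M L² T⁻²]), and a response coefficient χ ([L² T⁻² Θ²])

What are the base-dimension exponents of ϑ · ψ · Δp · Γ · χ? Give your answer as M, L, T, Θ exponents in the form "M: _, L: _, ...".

M: 0, L: 3, T: -6, Θ: 0

Collect each base-dimension exponent across the product:
  M: (-1) + (-1) + (1) + (1) + (0) = 0
  L: (-1) + (1) + (-1) + (2) + (2) = 3
  T: (0) + (0) + (-2) + (-2) + (-2) = -6
  Θ: (0) + (-2) + (0) + (0) + (2) = 0
So the dimensions are [L³ T⁻⁶].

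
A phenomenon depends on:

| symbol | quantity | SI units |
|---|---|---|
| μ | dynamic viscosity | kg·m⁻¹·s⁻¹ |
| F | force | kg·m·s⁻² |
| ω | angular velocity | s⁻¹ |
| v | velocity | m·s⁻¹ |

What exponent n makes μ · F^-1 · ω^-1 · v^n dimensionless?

Balance the L exponent: (1)·n from v, plus (-1) − (1) − (0) = -2 from the rest, must sum to zero.
n − 2 = 0, so n = 2.

2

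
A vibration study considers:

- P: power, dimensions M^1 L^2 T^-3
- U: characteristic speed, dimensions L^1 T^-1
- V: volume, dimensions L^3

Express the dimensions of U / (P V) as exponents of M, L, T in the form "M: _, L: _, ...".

Collect each base-dimension exponent across the product:
  M: −(1) + (0) − (0) = -1
  L: −(2) + (1) − (3) = -4
  T: −(-3) + (-1) − (0) = 2
So the dimensions are [M⁻¹ L⁻⁴ T²].

M: -1, L: -4, T: 2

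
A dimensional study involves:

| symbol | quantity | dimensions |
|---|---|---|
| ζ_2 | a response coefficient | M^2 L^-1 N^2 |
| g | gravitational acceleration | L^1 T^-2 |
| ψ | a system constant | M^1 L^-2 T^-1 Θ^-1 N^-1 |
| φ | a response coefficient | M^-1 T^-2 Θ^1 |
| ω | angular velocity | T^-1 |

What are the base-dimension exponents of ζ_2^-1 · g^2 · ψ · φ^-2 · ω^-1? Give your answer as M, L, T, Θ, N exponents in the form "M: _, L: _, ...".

Collect each base-dimension exponent across the product:
  M: −(2) + 2·(0) + (1) − 2·(-1) − (0) = 1
  L: −(-1) + 2·(1) + (-2) − 2·(0) − (0) = 1
  T: −(0) + 2·(-2) + (-1) − 2·(-2) − (-1) = 0
  Θ: −(0) + 2·(0) + (-1) − 2·(1) − (0) = -3
  N: −(2) + 2·(0) + (-1) − 2·(0) − (0) = -3
So the dimensions are [M L Θ⁻³ N⁻³].

M: 1, L: 1, T: 0, Θ: -3, N: -3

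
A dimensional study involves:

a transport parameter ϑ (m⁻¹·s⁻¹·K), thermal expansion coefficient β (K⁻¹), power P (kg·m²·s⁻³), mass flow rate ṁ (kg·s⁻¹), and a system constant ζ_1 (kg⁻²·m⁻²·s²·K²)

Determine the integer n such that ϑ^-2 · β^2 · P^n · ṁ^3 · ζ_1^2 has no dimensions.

1

Balance the M exponent: (1)·n from P, plus −2·(0) + 2·(0) + 3·(1) + 2·(-2) = -1 from the rest, must sum to zero.
n − 1 = 0, so n = 1.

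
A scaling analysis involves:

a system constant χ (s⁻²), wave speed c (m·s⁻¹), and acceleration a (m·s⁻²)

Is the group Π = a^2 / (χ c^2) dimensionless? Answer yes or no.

yes

Sum the exponent of each base dimension across the product:
  L: −[χ]_L − 2·[c]_L + 2·[a]_L = −(0) − 2·(1) + 2·(1) = 0
  T: −[χ]_T − 2·[c]_T + 2·[a]_T = −(-2) − 2·(-1) + 2·(-2) = 0
All base exponents vanish — dimensionless.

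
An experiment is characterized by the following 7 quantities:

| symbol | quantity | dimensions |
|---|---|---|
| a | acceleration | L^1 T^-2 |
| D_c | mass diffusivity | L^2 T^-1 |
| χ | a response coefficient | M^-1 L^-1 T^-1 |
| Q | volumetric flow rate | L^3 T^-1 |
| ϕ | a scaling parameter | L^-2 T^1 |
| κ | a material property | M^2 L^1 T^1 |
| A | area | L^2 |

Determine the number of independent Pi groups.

There are 7 variables and 3 base dimensions (M, L, T).
The dimension matrix has rank 3.
Independent dimensionless groups: 7 − 3 = 4.

4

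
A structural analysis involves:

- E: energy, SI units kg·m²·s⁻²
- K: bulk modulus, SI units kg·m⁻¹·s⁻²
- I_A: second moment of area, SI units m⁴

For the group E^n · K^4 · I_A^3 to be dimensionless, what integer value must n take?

Balance the M exponent: (1)·n from E, plus 4·(1) + 3·(0) = 4 from the rest, must sum to zero.
n + 4 = 0, so n = -4.

-4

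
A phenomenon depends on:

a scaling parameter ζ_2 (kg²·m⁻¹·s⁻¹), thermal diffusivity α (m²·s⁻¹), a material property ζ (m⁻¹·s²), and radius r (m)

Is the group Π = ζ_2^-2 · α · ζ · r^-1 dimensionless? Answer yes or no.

Sum the exponent of each base dimension across the product:
  M: −2·[ζ_2]_M + [α]_M + [ζ]_M − [r]_M = −2·(2) + (0) + (0) − (0) = -4
  L: −2·[ζ_2]_L + [α]_L + [ζ]_L − [r]_L = −2·(-1) + (2) + (-1) − (1) = 2
  T: −2·[ζ_2]_T + [α]_T + [ζ]_T − [r]_T = −2·(-1) + (-1) + (2) − (0) = 3
Net dimensions [M⁻⁴ L² T³] ≠ [1] — not dimensionless.

no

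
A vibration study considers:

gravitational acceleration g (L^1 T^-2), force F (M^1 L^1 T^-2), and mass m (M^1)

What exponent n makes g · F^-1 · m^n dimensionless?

Balance the M exponent: (1)·n from m, plus (0) − (1) = -1 from the rest, must sum to zero.
n − 1 = 0, so n = 1.

1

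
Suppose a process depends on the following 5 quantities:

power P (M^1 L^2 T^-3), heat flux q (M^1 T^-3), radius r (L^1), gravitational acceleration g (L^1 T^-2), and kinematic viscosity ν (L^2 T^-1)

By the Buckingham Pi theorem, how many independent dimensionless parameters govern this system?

There are 5 variables and 3 base dimensions (M, L, T).
The dimension matrix has rank 3.
Independent dimensionless groups: 5 − 3 = 2.

2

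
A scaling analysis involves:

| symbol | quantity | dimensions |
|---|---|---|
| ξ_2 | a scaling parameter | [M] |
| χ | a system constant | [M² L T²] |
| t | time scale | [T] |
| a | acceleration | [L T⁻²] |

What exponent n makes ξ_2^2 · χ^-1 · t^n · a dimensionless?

Balance the T exponent: (1)·n from t, plus 2·(0) − (2) + (-2) = -4 from the rest, must sum to zero.
n − 4 = 0, so n = 4.

4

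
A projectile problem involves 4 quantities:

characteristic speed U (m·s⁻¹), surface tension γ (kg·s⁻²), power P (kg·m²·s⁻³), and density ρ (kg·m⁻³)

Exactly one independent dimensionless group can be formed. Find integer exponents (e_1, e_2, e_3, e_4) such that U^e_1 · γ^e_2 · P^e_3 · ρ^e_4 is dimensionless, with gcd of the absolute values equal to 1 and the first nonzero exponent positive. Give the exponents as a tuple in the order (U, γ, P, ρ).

(1, -2, 1, 1)

M: e_1·(0) + e_2·(1) + e_3·(1) + e_4·(1) = 0
L: e_1·(1) + e_2·(0) + e_3·(2) + e_4·(-3) = 0
T: e_1·(-1) + e_2·(-2) + e_3·(-3) + e_4·(0) = 0
Solving this homogeneous linear system for the smallest-integer solution (first nonzero entry positive) gives (1, -2, 1, 1).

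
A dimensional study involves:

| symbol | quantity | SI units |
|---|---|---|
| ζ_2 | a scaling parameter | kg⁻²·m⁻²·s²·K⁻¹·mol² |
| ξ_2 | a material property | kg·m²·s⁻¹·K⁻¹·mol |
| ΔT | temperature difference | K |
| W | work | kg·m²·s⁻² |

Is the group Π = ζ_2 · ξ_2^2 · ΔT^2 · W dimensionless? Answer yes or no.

no

Sum the exponent of each base dimension across the product:
  M: [ζ_2]_M + 2·[ξ_2]_M + 2·[ΔT]_M + [W]_M = (-2) + 2·(1) + 2·(0) + (1) = 1
  L: [ζ_2]_L + 2·[ξ_2]_L + 2·[ΔT]_L + [W]_L = (-2) + 2·(2) + 2·(0) + (2) = 4
  T: [ζ_2]_T + 2·[ξ_2]_T + 2·[ΔT]_T + [W]_T = (2) + 2·(-1) + 2·(0) + (-2) = -2
  Θ: [ζ_2]_Θ + 2·[ξ_2]_Θ + 2·[ΔT]_Θ + [W]_Θ = (-1) + 2·(-1) + 2·(1) + (0) = -1
  N: [ζ_2]_N + 2·[ξ_2]_N + 2·[ΔT]_N + [W]_N = (2) + 2·(1) + 2·(0) + (0) = 4
Net dimensions [M L⁴ T⁻² Θ⁻¹ N⁴] ≠ [1] — not dimensionless.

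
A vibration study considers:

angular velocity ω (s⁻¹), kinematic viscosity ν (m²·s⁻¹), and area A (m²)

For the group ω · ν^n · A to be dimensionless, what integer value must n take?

-1

Balance the L exponent: (2)·n from ν, plus (0) + (2) = 2 from the rest, must sum to zero.
2n + 2 = 0, so n = -1.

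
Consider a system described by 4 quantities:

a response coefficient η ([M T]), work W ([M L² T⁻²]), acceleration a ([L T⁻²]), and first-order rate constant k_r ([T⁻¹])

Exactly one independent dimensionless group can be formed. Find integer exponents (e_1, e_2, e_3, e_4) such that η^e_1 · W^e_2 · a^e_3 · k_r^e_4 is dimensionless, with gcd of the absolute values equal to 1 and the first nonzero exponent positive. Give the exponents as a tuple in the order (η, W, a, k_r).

M: e_1·(1) + e_2·(1) + e_3·(0) + e_4·(0) = 0
L: e_1·(0) + e_2·(2) + e_3·(1) + e_4·(0) = 0
T: e_1·(1) + e_2·(-2) + e_3·(-2) + e_4·(-1) = 0
Solving this homogeneous linear system for the smallest-integer solution (first nonzero entry positive) gives (1, -1, 2, -1).

(1, -1, 2, -1)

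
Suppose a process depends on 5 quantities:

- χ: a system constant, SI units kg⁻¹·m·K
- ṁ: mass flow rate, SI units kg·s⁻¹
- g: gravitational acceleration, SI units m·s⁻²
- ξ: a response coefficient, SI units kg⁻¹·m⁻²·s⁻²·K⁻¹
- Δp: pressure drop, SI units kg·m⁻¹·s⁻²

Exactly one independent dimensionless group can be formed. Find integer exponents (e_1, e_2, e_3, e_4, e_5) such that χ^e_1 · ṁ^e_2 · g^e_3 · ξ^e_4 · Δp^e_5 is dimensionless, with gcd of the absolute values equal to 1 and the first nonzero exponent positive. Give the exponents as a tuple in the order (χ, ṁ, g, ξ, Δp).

(1, 4, -1, 1, -2)

M: e_1·(-1) + e_2·(1) + e_3·(0) + e_4·(-1) + e_5·(1) = 0
L: e_1·(1) + e_2·(0) + e_3·(1) + e_4·(-2) + e_5·(-1) = 0
T: e_1·(0) + e_2·(-1) + e_3·(-2) + e_4·(-2) + e_5·(-2) = 0
Θ: e_1·(1) + e_2·(0) + e_3·(0) + e_4·(-1) + e_5·(0) = 0
Solving this homogeneous linear system for the smallest-integer solution (first nonzero entry positive) gives (1, 4, -1, 1, -2).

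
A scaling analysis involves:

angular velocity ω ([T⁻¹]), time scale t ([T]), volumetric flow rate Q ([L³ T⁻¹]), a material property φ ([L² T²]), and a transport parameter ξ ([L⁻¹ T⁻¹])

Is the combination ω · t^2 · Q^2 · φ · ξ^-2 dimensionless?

Sum the exponent of each base dimension across the product:
  L: [ω]_L + 2·[t]_L + 2·[Q]_L + [φ]_L − 2·[ξ]_L = (0) + 2·(0) + 2·(3) + (2) − 2·(-1) = 10
  T: [ω]_T + 2·[t]_T + 2·[Q]_T + [φ]_T − 2·[ξ]_T = (-1) + 2·(1) + 2·(-1) + (2) − 2·(-1) = 3
Net dimensions [L¹⁰ T³] ≠ [1] — not dimensionless.

no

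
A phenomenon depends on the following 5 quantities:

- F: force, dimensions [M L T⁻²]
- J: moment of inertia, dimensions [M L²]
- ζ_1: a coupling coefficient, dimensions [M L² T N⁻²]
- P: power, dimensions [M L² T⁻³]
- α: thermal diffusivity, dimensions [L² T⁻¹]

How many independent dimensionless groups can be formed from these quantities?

There are 5 variables and 4 base dimensions (M, L, T, N).
The dimension matrix has rank 4.
Independent dimensionless groups: 5 − 4 = 1.

1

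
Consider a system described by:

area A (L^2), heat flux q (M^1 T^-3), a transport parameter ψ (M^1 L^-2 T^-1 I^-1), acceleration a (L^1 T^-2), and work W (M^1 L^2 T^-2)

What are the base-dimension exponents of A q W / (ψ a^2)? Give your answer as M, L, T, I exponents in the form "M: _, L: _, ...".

M: 1, L: 4, T: 0, I: 1

Collect each base-dimension exponent across the product:
  M: (0) + (1) − (1) − 2·(0) + (1) = 1
  L: (2) + (0) − (-2) − 2·(1) + (2) = 4
  T: (0) + (-3) − (-1) − 2·(-2) + (-2) = 0
  I: (0) + (0) − (-1) − 2·(0) + (0) = 1
So the dimensions are [M L⁴ I].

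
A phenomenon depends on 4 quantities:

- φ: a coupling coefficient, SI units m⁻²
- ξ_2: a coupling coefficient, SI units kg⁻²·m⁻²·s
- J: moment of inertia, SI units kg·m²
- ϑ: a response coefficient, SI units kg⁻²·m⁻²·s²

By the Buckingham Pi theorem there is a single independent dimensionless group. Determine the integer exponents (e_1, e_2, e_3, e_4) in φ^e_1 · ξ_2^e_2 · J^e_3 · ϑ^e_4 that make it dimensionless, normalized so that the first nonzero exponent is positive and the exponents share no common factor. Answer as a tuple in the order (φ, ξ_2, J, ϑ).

M: e_1·(0) + e_2·(-2) + e_3·(1) + e_4·(-2) = 0
L: e_1·(-2) + e_2·(-2) + e_3·(2) + e_4·(-2) = 0
T: e_1·(0) + e_2·(1) + e_3·(0) + e_4·(2) = 0
Solving this homogeneous linear system for the smallest-integer solution (first nonzero entry positive) gives (1, 2, 2, -1).

(1, 2, 2, -1)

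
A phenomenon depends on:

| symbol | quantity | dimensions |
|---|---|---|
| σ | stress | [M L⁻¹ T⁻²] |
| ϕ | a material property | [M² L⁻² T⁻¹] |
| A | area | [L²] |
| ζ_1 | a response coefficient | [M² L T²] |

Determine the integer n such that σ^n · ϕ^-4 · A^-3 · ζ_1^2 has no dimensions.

Balance the M exponent: (1)·n from σ, plus −4·(2) − 3·(0) + 2·(2) = -4 from the rest, must sum to zero.
n − 4 = 0, so n = 4.

4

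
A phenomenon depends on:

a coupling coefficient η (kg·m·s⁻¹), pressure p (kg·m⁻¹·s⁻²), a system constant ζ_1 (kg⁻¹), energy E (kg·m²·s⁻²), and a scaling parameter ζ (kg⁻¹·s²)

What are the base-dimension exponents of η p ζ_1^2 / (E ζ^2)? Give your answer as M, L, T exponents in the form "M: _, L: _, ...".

Collect each base-dimension exponent across the product:
  M: (1) + (1) + 2·(-1) − (1) − 2·(-1) = 1
  L: (1) + (-1) + 2·(0) − (2) − 2·(0) = -2
  T: (-1) + (-2) + 2·(0) − (-2) − 2·(2) = -5
So the dimensions are [M L⁻² T⁻⁵].

M: 1, L: -2, T: -5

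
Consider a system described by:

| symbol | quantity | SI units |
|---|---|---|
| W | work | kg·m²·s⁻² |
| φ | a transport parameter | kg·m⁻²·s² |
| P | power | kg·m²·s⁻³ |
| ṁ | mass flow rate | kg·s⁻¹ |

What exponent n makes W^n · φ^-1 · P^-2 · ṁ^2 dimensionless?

1

Balance the M exponent: (1)·n from W, plus −(1) − 2·(1) + 2·(1) = -1 from the rest, must sum to zero.
n − 1 = 0, so n = 1.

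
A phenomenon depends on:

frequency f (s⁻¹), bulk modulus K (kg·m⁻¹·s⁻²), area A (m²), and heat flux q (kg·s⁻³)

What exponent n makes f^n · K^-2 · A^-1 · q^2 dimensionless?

-2

Balance the T exponent: (-1)·n from f, plus −2·(-2) − (0) + 2·(-3) = -2 from the rest, must sum to zero.
−n − 2 = 0, so n = -2.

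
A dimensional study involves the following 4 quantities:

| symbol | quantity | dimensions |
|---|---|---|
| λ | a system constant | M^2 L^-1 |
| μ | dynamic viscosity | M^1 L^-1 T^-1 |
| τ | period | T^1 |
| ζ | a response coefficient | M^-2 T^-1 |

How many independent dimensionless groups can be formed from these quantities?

1

There are 4 variables and 3 base dimensions (M, L, T).
The dimension matrix has rank 3.
Independent dimensionless groups: 4 − 3 = 1.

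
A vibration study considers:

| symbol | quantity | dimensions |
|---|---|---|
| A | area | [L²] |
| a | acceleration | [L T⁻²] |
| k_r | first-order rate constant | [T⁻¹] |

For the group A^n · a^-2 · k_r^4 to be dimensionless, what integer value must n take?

1

Balance the L exponent: (2)·n from A, plus −2·(1) + 4·(0) = -2 from the rest, must sum to zero.
2n − 2 = 0, so n = 1.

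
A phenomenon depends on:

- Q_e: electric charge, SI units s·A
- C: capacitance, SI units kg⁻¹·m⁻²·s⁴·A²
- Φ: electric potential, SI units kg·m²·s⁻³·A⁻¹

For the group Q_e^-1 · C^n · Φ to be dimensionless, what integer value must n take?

1

Balance the M exponent: (-1)·n from C, plus −(0) + (1) = 1 from the rest, must sum to zero.
−n + 1 = 0, so n = 1.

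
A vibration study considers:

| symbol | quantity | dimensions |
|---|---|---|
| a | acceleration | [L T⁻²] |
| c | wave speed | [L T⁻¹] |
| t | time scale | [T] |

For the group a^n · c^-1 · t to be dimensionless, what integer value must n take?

1

Balance the L exponent: (1)·n from a, plus −(1) + (0) = -1 from the rest, must sum to zero.
n − 1 = 0, so n = 1.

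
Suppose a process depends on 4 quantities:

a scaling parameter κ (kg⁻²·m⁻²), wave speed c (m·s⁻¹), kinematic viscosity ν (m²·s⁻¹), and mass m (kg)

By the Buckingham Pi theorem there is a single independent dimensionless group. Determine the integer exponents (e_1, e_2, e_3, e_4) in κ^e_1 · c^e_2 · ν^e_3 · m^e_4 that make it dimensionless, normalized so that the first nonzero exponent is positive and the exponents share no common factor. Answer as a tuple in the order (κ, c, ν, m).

(1, -2, 2, 2)

M: e_1·(-2) + e_2·(0) + e_3·(0) + e_4·(1) = 0
L: e_1·(-2) + e_2·(1) + e_3·(2) + e_4·(0) = 0
T: e_1·(0) + e_2·(-1) + e_3·(-1) + e_4·(0) = 0
Solving this homogeneous linear system for the smallest-integer solution (first nonzero entry positive) gives (1, -2, 2, 2).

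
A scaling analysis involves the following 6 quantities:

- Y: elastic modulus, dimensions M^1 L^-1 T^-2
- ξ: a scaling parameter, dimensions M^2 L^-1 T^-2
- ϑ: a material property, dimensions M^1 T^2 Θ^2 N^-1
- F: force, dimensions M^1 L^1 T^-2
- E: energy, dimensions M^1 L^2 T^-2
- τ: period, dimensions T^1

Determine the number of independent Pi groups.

There are 6 variables and 5 base dimensions (M, L, T, Θ, N).
The dimension matrix has rank 4 (less than 5: the dimension vectors are linearly dependent).
Independent dimensionless groups: 6 − 4 = 2.

2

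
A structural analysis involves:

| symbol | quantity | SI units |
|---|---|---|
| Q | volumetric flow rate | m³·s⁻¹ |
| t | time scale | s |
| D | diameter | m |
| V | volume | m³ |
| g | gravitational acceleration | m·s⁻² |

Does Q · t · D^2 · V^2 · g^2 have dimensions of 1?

Sum the exponent of each base dimension across the product:
  L: [Q]_L + [t]_L + 2·[D]_L + 2·[V]_L + 2·[g]_L = (3) + (0) + 2·(1) + 2·(3) + 2·(1) = 13
  T: [Q]_T + [t]_T + 2·[D]_T + 2·[V]_T + 2·[g]_T = (-1) + (1) + 2·(0) + 2·(0) + 2·(-2) = -4
Net dimensions [L¹³ T⁻⁴] ≠ [1] — not dimensionless.

no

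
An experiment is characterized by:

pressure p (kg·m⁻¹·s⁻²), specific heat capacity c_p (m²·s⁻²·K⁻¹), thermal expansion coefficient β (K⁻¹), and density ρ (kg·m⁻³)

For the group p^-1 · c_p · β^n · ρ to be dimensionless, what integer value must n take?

-1

Balance the Θ exponent: (-1)·n from β, plus −(0) + (-1) + (0) = -1 from the rest, must sum to zero.
−n − 1 = 0, so n = -1.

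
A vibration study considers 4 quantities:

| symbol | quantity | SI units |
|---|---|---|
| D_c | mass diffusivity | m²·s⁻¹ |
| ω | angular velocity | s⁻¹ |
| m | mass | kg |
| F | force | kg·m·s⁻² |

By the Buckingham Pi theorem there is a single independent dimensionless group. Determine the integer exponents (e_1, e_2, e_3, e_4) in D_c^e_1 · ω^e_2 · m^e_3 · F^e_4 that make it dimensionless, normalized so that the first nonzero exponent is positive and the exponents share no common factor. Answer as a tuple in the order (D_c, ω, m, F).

(1, 3, 2, -2)

M: e_1·(0) + e_2·(0) + e_3·(1) + e_4·(1) = 0
L: e_1·(2) + e_2·(0) + e_3·(0) + e_4·(1) = 0
T: e_1·(-1) + e_2·(-1) + e_3·(0) + e_4·(-2) = 0
Solving this homogeneous linear system for the smallest-integer solution (first nonzero entry positive) gives (1, 3, 2, -2).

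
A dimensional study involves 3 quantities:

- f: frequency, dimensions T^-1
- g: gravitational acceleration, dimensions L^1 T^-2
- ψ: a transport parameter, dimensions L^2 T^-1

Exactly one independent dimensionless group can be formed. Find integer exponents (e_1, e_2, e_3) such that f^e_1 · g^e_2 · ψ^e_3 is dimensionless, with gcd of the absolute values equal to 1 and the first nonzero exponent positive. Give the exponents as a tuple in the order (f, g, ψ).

L: e_1·(0) + e_2·(1) + e_3·(2) = 0
T: e_1·(-1) + e_2·(-2) + e_3·(-1) = 0
Solving this homogeneous linear system for the smallest-integer solution (first nonzero entry positive) gives (3, -2, 1).

(3, -2, 1)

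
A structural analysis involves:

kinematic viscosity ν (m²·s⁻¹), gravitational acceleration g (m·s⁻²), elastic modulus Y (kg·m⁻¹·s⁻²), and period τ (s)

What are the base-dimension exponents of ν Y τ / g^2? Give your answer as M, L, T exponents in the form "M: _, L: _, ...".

M: 1, L: -1, T: 2

Collect each base-dimension exponent across the product:
  M: (0) − 2·(0) + (1) + (0) = 1
  L: (2) − 2·(1) + (-1) + (0) = -1
  T: (-1) − 2·(-2) + (-2) + (1) = 2
So the dimensions are [M L⁻¹ T²].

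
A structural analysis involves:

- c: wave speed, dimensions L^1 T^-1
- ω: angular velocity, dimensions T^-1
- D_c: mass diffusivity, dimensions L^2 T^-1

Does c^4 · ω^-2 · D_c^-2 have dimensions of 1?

Sum the exponent of each base dimension across the product:
  L: 4·[c]_L − 2·[ω]_L − 2·[D_c]_L = 4·(1) − 2·(0) − 2·(2) = 0
  T: 4·[c]_T − 2·[ω]_T − 2·[D_c]_T = 4·(-1) − 2·(-1) − 2·(-1) = 0
All base exponents vanish — dimensionless.

yes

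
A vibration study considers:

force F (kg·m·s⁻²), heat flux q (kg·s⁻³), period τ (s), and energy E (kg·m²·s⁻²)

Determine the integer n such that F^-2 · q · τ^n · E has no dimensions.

Balance the T exponent: (1)·n from τ, plus −2·(-2) + (-3) + (-2) = -1 from the rest, must sum to zero.
n − 1 = 0, so n = 1.

1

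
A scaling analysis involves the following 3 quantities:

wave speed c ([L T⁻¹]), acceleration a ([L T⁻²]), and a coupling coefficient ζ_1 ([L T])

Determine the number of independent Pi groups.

1

There are 3 variables and 2 base dimensions (L, T).
The dimension matrix has rank 2.
Independent dimensionless groups: 3 − 2 = 1.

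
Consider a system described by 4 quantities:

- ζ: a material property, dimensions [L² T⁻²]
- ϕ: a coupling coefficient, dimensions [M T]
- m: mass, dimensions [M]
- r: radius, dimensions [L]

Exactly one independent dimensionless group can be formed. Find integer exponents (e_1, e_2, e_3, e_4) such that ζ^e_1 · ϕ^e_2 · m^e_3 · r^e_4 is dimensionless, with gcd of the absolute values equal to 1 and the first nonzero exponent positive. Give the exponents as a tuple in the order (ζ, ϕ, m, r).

M: e_1·(0) + e_2·(1) + e_3·(1) + e_4·(0) = 0
L: e_1·(2) + e_2·(0) + e_3·(0) + e_4·(1) = 0
T: e_1·(-2) + e_2·(1) + e_3·(0) + e_4·(0) = 0
Solving this homogeneous linear system for the smallest-integer solution (first nonzero entry positive) gives (1, 2, -2, -2).

(1, 2, -2, -2)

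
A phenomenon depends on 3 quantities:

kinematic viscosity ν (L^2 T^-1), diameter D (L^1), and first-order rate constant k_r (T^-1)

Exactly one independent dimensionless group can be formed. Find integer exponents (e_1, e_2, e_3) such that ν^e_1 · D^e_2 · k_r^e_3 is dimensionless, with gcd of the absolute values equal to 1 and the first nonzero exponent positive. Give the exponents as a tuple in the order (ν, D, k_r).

(1, -2, -1)

L: e_1·(2) + e_2·(1) + e_3·(0) = 0
T: e_1·(-1) + e_2·(0) + e_3·(-1) = 0
Solving this homogeneous linear system for the smallest-integer solution (first nonzero entry positive) gives (1, -2, -1).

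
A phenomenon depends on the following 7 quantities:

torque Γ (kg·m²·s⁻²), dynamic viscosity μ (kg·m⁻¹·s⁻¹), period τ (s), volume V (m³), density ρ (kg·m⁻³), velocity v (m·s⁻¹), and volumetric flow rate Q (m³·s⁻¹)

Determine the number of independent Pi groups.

There are 7 variables and 3 base dimensions (M, L, T).
The dimension matrix has rank 3.
Independent dimensionless groups: 7 − 3 = 4.

4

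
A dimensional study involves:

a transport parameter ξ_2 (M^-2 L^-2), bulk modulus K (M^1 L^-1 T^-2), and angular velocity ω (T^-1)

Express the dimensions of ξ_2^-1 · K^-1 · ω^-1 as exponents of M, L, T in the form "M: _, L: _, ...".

Collect each base-dimension exponent across the product:
  M: −(-2) − (1) − (0) = 1
  L: −(-2) − (-1) − (0) = 3
  T: −(0) − (-2) − (-1) = 3
So the dimensions are [M L³ T³].

M: 1, L: 3, T: 3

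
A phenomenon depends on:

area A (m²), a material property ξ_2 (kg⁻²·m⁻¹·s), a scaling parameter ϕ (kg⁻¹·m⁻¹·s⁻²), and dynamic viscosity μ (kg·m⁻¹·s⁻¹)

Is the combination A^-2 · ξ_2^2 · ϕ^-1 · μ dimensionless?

Sum the exponent of each base dimension across the product:
  M: −2·[A]_M + 2·[ξ_2]_M − [ϕ]_M + [μ]_M = −2·(0) + 2·(-2) − (-1) + (1) = -2
  L: −2·[A]_L + 2·[ξ_2]_L − [ϕ]_L + [μ]_L = −2·(2) + 2·(-1) − (-1) + (-1) = -6
  T: −2·[A]_T + 2·[ξ_2]_T − [ϕ]_T + [μ]_T = −2·(0) + 2·(1) − (-2) + (-1) = 3
Net dimensions [M⁻² L⁻⁶ T³] ≠ [1] — not dimensionless.

no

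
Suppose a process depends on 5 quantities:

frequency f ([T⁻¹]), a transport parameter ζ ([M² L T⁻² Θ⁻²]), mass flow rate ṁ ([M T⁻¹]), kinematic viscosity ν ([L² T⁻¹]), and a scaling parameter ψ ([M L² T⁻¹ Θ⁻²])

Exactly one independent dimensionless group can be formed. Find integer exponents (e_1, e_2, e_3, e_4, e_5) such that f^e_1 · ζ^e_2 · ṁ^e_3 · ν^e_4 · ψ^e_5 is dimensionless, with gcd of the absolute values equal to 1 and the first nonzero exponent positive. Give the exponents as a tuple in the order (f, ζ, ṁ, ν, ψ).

(1, -2, 2, -1, 2)

M: e_1·(0) + e_2·(2) + e_3·(1) + e_4·(0) + e_5·(1) = 0
L: e_1·(0) + e_2·(1) + e_3·(0) + e_4·(2) + e_5·(2) = 0
T: e_1·(-1) + e_2·(-2) + e_3·(-1) + e_4·(-1) + e_5·(-1) = 0
Θ: e_1·(0) + e_2·(-2) + e_3·(0) + e_4·(0) + e_5·(-2) = 0
Solving this homogeneous linear system for the smallest-integer solution (first nonzero entry positive) gives (1, -2, 2, -1, 2).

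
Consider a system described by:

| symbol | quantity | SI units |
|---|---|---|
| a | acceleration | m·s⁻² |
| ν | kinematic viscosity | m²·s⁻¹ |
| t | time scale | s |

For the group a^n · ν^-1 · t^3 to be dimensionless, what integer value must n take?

2

Balance the L exponent: (1)·n from a, plus −(2) + 3·(0) = -2 from the rest, must sum to zero.
n − 2 = 0, so n = 2.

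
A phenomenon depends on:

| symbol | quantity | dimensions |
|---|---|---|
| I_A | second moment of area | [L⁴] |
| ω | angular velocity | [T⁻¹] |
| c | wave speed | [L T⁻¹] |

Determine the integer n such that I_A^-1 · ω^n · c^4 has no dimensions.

Balance the T exponent: (-1)·n from ω, plus −(0) + 4·(-1) = -4 from the rest, must sum to zero.
−n − 4 = 0, so n = -4.

-4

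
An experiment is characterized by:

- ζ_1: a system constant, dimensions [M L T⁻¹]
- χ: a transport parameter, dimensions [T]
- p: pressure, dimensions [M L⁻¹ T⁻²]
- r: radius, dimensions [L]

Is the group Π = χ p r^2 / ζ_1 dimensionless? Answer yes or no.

yes

Sum the exponent of each base dimension across the product:
  M: −[ζ_1]_M + [χ]_M + [p]_M + 2·[r]_M = −(1) + (0) + (1) + 2·(0) = 0
  L: −[ζ_1]_L + [χ]_L + [p]_L + 2·[r]_L = −(1) + (0) + (-1) + 2·(1) = 0
  T: −[ζ_1]_T + [χ]_T + [p]_T + 2·[r]_T = −(-1) + (1) + (-2) + 2·(0) = 0
All base exponents vanish — dimensionless.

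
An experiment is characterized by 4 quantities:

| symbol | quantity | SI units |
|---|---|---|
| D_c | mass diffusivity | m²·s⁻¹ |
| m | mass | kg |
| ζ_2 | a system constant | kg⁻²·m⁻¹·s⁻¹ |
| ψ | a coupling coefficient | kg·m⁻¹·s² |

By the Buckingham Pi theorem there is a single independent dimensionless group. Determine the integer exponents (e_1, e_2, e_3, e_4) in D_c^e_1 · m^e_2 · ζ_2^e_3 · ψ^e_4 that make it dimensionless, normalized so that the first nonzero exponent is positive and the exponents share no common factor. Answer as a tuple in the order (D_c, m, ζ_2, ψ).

M: e_1·(0) + e_2·(1) + e_3·(-2) + e_4·(1) = 0
L: e_1·(2) + e_2·(0) + e_3·(-1) + e_4·(-1) = 0
T: e_1·(-1) + e_2·(0) + e_3·(-1) + e_4·(2) = 0
Solving this homogeneous linear system for the smallest-integer solution (first nonzero entry positive) gives (1, 1, 1, 1).

(1, 1, 1, 1)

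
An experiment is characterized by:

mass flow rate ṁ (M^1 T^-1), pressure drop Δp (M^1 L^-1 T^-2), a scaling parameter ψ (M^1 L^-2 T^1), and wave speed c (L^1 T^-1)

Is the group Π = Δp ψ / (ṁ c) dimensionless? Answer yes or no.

no

Sum the exponent of each base dimension across the product:
  M: −[ṁ]_M + [Δp]_M + [ψ]_M − [c]_M = −(1) + (1) + (1) − (0) = 1
  L: −[ṁ]_L + [Δp]_L + [ψ]_L − [c]_L = −(0) + (-1) + (-2) − (1) = -4
  T: −[ṁ]_T + [Δp]_T + [ψ]_T − [c]_T = −(-1) + (-2) + (1) − (-1) = 1
Net dimensions [M L⁻⁴ T] ≠ [1] — not dimensionless.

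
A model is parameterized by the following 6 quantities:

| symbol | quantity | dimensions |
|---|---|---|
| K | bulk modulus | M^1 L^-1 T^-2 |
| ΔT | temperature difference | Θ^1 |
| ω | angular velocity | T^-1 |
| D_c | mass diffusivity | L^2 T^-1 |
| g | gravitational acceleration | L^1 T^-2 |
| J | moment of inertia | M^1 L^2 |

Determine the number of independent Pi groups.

There are 6 variables and 4 base dimensions (M, L, T, Θ).
The dimension matrix has rank 4.
Independent dimensionless groups: 6 − 4 = 2.

2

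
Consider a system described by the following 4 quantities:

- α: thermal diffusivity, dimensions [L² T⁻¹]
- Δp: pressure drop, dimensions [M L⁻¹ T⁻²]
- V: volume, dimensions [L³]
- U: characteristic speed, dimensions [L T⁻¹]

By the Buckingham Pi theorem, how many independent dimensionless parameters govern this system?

There are 4 variables and 3 base dimensions (M, L, T).
The dimension matrix has rank 3.
Independent dimensionless groups: 4 − 3 = 1.

1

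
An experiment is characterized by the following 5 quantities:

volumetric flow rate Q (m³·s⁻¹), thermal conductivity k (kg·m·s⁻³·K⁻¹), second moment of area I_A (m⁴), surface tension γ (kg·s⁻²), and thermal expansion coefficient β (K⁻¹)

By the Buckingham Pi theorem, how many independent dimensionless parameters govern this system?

There are 5 variables and 4 base dimensions (M, L, T, Θ).
The dimension matrix has rank 4.
Independent dimensionless groups: 5 − 4 = 1.

1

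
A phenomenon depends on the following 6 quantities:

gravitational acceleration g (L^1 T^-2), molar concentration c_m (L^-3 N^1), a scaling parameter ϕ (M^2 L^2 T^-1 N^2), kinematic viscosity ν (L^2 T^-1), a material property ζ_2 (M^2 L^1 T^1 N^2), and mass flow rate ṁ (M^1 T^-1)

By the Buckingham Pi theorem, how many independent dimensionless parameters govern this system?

2

There are 6 variables and 4 base dimensions (M, L, T, N).
The dimension matrix has rank 4.
Independent dimensionless groups: 6 − 4 = 2.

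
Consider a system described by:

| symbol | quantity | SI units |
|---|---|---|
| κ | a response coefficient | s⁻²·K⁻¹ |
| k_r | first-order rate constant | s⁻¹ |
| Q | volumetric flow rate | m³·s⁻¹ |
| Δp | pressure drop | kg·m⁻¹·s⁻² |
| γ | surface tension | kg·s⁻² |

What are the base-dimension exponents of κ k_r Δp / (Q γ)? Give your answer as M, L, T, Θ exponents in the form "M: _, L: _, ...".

M: 0, L: -4, T: -2, Θ: -1

Collect each base-dimension exponent across the product:
  M: (0) + (0) − (0) + (1) − (1) = 0
  L: (0) + (0) − (3) + (-1) − (0) = -4
  T: (-2) + (-1) − (-1) + (-2) − (-2) = -2
  Θ: (-1) + (0) − (0) + (0) − (0) = -1
So the dimensions are [L⁻⁴ T⁻² Θ⁻¹].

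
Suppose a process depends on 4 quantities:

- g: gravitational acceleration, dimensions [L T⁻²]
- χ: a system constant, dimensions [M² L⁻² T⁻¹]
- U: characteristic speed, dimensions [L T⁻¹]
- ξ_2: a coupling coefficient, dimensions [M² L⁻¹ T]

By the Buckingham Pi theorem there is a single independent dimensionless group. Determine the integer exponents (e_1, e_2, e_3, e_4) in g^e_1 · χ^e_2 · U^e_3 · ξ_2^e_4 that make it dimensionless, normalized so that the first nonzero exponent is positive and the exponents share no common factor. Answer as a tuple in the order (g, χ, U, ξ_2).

(3, -1, -4, 1)

M: e_1·(0) + e_2·(2) + e_3·(0) + e_4·(2) = 0
L: e_1·(1) + e_2·(-2) + e_3·(1) + e_4·(-1) = 0
T: e_1·(-2) + e_2·(-1) + e_3·(-1) + e_4·(1) = 0
Solving this homogeneous linear system for the smallest-integer solution (first nonzero entry positive) gives (3, -1, -4, 1).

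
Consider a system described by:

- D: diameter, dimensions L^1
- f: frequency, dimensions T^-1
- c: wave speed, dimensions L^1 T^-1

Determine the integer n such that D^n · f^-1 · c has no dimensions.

-1

Balance the L exponent: (1)·n from D, plus −(0) + (1) = 1 from the rest, must sum to zero.
n + 1 = 0, so n = -1.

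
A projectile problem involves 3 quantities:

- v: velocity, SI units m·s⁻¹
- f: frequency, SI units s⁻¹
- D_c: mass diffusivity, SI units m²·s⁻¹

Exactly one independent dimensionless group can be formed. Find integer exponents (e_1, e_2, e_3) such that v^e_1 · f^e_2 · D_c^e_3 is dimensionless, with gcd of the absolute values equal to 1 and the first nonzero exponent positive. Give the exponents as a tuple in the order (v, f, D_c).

(2, -1, -1)

L: e_1·(1) + e_2·(0) + e_3·(2) = 0
T: e_1·(-1) + e_2·(-1) + e_3·(-1) = 0
Solving this homogeneous linear system for the smallest-integer solution (first nonzero entry positive) gives (2, -1, -1).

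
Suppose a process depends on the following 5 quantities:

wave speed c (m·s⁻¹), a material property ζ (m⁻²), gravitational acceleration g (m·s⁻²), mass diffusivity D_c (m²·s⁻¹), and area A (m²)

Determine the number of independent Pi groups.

There are 5 variables and 2 base dimensions (L, T).
The dimension matrix has rank 2.
Independent dimensionless groups: 5 − 2 = 3.

3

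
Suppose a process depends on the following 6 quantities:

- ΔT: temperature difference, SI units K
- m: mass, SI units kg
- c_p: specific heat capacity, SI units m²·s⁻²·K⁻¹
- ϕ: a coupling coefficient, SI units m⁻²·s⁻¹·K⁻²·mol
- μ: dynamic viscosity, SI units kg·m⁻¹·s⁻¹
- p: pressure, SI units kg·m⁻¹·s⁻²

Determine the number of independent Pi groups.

There are 6 variables and 5 base dimensions (M, L, T, Θ, N).
The dimension matrix has rank 5.
Independent dimensionless groups: 6 − 5 = 1.

1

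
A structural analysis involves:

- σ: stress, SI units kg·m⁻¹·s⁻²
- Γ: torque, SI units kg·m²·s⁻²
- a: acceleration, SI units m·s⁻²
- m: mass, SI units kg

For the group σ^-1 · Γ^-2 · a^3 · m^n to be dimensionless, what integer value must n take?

Balance the M exponent: (1)·n from m, plus −(1) − 2·(1) + 3·(0) = -3 from the rest, must sum to zero.
n − 3 = 0, so n = 3.

3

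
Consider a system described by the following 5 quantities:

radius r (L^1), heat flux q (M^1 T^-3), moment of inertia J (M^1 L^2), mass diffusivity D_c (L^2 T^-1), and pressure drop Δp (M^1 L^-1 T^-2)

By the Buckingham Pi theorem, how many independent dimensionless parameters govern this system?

There are 5 variables and 3 base dimensions (M, L, T).
The dimension matrix has rank 3.
Independent dimensionless groups: 5 − 3 = 2.

2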